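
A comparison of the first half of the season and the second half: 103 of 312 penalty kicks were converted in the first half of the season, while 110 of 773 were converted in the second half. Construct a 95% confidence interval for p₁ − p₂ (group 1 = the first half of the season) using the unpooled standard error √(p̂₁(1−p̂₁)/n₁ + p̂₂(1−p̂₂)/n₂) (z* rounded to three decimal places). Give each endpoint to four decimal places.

(0.1301, 0.2455)

p̂₁ = 103/312 = 0.33013, p̂₂ = 110/773 = 0.14230; p̂₁ − p̂₂ = 0.18783.
SE = √(0.000708794 + 0.000157895) = √0.000866689 = 0.029440.
For 95% confidence, z* = 1.960. Margin of error = 0.05770.
Interval: 0.18783 ± 0.05770 → (0.1301, 0.2455).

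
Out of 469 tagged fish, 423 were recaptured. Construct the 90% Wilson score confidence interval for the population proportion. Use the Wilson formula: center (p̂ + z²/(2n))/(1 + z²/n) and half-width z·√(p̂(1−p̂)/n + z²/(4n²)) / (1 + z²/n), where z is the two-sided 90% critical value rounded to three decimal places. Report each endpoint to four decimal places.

(0.8770, 0.9223)

Here p̂ = 423/469 = 0.90192 and z = 1.645 (z² = 2.706025).
Denominator 1 + z²/n = 1 + 2.706025/469 = 1.005770.
Adjusted center: (0.90192 + z²/(2n))/1.005770 = 0.89961.
Radicand: p̂(1−p̂)/n + z²/(4n²) = 0.000188616 + 0.000003076 = 0.000191692.
Half-width = 1.645·√0.000191692/1.005770 = 0.02264.
Interval: 0.89961 ± 0.02264 → (0.8770, 0.9223).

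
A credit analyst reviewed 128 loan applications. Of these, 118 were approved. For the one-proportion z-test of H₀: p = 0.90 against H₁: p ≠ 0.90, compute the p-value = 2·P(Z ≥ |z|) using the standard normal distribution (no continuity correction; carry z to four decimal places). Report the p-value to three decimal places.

Sample proportion p̂ = 118/128 = 0.92188.
Null standard error: √(0.90·0.10/128) = √0.000703125 = 0.026517.
z = (p̂ − p₀)/SE = (118/128 − 0.90)/0.026517 ≈ 0.8250.
From the standard normal, 2·P(Z ≥ |z|) = 0.409.

p-value = 0.409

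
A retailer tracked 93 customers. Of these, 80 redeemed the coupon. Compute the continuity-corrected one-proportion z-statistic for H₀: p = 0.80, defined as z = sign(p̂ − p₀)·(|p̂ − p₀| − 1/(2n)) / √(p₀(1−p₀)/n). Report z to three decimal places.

The sample proportion is 80/93 = 0.86022. p̂ − p₀ = 0.060215.
1/(2n) = 0.005376.
Corrected numerator: |0.060215| − 0.005376 = 0.054839.
SE₀ = √(0.80·0.20/93) = 0.041478.
z = +0.054839/0.041478 = 1.322.

z = 1.322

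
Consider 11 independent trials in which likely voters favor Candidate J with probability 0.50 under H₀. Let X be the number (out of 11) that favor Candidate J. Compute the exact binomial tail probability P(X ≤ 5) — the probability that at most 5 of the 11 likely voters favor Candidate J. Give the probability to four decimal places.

P = 0.5000

X ~ Binomial(n=11, p=0.50).
P(X ≤ 5) = Σ_{j=0}^{5} C(11,j)·0.50^j·0.50^{11−j}.
= 0.000488 + 0.005371 + 0.026855 + 0.080566 + 0.161133 + 0.225586 = 0.5000.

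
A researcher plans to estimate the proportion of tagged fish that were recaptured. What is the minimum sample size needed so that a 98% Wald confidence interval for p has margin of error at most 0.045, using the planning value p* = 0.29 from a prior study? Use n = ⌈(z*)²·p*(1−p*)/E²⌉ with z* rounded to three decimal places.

n = 551

The 98% critical value is z* = 2.326.
p*(1−p*) = 0.2059.
(z*)²·p*(1−p*)/E² = 5.410276·0.2059/0.002025 = 550.112.
⌈550.112⌉ = 551.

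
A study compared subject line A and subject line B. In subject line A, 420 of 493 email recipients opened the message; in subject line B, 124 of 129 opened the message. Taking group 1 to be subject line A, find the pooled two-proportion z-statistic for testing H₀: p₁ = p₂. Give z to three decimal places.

p̂₁ = 420/493 = 0.85193, p̂₂ = 124/129 = 0.96124.
Pooled p̂ = (420+124)/(493+129) = 544/622 = 0.87460.
SE = √[p̂(1−p̂)(1/n₁+1/n₂)] = √[0.87460·0.12540·(1/493+1/129)] ≈ 0.032752.
z = -0.10931/0.032752 = -3.338.

z = -3.338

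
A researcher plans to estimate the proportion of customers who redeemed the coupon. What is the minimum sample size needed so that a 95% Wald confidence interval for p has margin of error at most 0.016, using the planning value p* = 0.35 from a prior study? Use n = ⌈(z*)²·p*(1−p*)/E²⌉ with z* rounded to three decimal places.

For 95% confidence, z* = 1.960.
p*(1−p*) = 0.35·0.65 = 0.2275.
Required n before rounding: 3.841600 × 0.2275 / 0.016² = 3413.922.
Rounding up, n = 3414.

n = 3414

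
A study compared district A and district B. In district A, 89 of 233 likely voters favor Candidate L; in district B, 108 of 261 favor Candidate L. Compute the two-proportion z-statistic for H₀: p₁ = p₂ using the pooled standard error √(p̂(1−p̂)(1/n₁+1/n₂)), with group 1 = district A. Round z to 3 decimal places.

z = -0.721

p̂₁ = 89/233 = 0.38197, p̂₂ = 108/261 = 0.41379.
Pooled p̂ = (89+108)/(233+261) = 197/494 = 0.39879.
Pooled SE = √[0.2397556·0.00812326] ≈ 0.044132.
z = -0.03182/0.044132 = -0.721.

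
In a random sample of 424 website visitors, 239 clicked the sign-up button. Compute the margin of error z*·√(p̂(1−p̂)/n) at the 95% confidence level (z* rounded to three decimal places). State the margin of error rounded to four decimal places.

ME = 0.0472

Sample proportion p̂ = 239/424 = 0.56368.
SE(p̂) = √(0.56368·0.43632/424) = 0.024084.
For 95% confidence, z* = 1.960.
Margin of error = z*·SE = 1.960 × 0.024084 = 0.0472.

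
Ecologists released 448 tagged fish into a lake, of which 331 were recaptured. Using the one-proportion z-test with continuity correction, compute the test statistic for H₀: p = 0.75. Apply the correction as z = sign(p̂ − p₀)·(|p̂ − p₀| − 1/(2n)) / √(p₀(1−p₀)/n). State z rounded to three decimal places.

z = -0.491

The sample proportion is 331/448 = 0.73884. p̂ − p₀ = -0.011161.
Continuity correction 1/(2n) = 1/896 = 0.001116.
Corrected numerator: |-0.011161| − 0.001116 = 0.010045.
SE₀ = √(0.75·0.25/448) = 0.020458.
z = −0.010045/0.020458 = -0.491.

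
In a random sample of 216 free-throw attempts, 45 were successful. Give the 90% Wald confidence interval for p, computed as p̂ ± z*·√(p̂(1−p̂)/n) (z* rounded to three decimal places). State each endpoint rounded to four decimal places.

(0.1629, 0.2538)

p̂ = 45/216 = 0.20833.
SE = √(p̂(1−p̂)/n) = √(0.164931/216) = 0.027633.
The 90% critical value is z* = 1.645.
Margin of error: 1.645 × 0.027633 = 0.04546.
So the interval runs from 0.1629 to 0.2538.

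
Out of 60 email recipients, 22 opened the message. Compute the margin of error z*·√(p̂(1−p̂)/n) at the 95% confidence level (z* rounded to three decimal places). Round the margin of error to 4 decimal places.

ME = 0.1219

The sample proportion is 22/60 = 0.36667.
SE(p̂) = √(0.36667·0.63333/60) = 0.062212.
For 95% confidence, z* = 1.960.
So ME = 0.1219.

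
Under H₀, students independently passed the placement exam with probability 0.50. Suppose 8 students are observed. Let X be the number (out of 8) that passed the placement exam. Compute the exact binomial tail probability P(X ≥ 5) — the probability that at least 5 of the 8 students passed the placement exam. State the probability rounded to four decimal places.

P = 0.3633

X ~ Binomial(n=8, p=0.50).
P(X ≥ 5) = C(8,5)·0.50^5·0.50^3 + C(8,6)·0.50^6·0.50^2 + C(8,7)·0.50^7·0.50^1 + C(8,8)·0.50^8·0.50^0.
= 0.218750 + 0.109375 + 0.031250 + 0.003906 = 0.3633.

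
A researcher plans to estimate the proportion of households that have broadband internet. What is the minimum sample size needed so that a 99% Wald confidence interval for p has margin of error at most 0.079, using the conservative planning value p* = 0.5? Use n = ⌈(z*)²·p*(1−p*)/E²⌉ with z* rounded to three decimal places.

n = 266

For 99% confidence, z* = 2.576.
p*(1−p*) = 0.50·0.50 = 0.2500.
(z*)²·p*(1−p*)/E² = 6.635776·0.2500/0.006241 = 265.814.
Rounding up, n = 266.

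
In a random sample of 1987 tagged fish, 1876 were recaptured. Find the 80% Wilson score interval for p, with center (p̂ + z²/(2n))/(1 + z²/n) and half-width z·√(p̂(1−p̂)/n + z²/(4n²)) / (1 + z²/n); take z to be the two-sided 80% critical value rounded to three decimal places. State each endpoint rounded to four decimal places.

Here p̂ = 1876/1987 = 0.94414 and z = 1.282 (z² = 1.643524).
Denominator 1 + z²/n = 1 + 1.643524/1987 = 1.000827.
Adjusted center: (0.94414 + z²/(2n))/1.000827 = 0.94377.
Radicand: p̂(1−p̂)/n + z²/(4n²) = 0.000026544 + 0.000000104 = 0.000026648.
Half-width = z·√(radicand)/denom = 1.282·0.005162/1.000827 = 0.00661.
Interval: 0.94377 ± 0.00661 → (0.9372, 0.9504).

(0.9372, 0.9504)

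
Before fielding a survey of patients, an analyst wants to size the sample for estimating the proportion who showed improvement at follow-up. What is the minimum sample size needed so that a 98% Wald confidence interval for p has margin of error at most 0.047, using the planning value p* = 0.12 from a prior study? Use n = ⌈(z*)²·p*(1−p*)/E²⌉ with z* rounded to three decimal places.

The 98% critical value is z* = 2.326.
p*(1−p*) = 0.12·0.88 = 0.1056.
Required n before rounding: 5.410276 × 0.1056 / 0.047² = 258.635.
⌈258.635⌉ = 259.

n = 259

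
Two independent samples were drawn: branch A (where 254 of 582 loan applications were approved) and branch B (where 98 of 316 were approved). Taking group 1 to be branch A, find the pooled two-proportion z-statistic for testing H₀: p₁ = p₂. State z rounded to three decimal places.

p̂₁ = 254/582 = 0.43643, p̂₂ = 98/316 = 0.31013.
Pooled p̂ = (254+98)/(582+316) = 352/898 = 0.39198.
SE = √[p̂(1−p̂)(1/n₁+1/n₂)] = √[0.39198·0.60802·(1/582+1/316)] ≈ 0.034113.
z = (p̂₁ − p̂₂)/SE = (0.43643 − 0.31013)/0.034113 = 0.12630/0.034113 = 3.702.

z = 3.702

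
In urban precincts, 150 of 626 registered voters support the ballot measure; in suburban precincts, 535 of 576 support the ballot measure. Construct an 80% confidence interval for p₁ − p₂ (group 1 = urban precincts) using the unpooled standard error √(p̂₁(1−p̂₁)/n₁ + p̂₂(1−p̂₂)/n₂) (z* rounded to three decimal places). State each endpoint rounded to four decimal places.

(-0.7150, -0.6634)

p̂₁ = 150/626 = 0.23962, p̂₂ = 535/576 = 0.92882; p̂₁ − p̂₂ = -0.68920.
Unpooled SE = √(p̂₁(1−p̂₁)/n₁ + p̂₂(1−p̂₂)/n₂) = √(0.000291055 + 0.000114781) = 0.020145.
For 80% confidence, z* = 1.282. Margin = 1.282·0.020145 = 0.02583.
CI: -0.68920 ± 0.02583 = (-0.7150, -0.6634).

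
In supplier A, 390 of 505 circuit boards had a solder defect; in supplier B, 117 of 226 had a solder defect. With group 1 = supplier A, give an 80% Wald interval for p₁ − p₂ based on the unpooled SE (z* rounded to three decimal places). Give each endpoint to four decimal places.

(0.2057, 0.3034)

p̂₁ = 390/505 = 0.77228, p̂₂ = 117/226 = 0.51770; p̂₁ − p̂₂ = 0.25458.
Unpooled SE = √(p̂₁(1−p̂₁)/n₁ + p̂₂(1−p̂₂)/n₂) = √(0.000348248 + 0.001104809) = 0.038119.
z* = 1.282 at the 80% level. Margin of error = 0.04887.
CI: 0.25458 ± 0.04887 = (0.2057, 0.3034).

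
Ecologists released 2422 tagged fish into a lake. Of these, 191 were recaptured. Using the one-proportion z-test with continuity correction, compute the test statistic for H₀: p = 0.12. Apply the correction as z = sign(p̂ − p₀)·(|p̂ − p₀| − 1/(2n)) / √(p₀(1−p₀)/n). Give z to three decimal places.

z = -6.199

p̂ = 191/2422 = 0.07886. p̂ − p₀ = -0.041140.
1/(2n) = 0.000206.
Corrected numerator: |-0.041140| − 0.000206 = 0.040934.
SE₀ = √(0.12·0.88/2422) = 0.006603.
z = (−)0.040934/0.006603 = -6.199.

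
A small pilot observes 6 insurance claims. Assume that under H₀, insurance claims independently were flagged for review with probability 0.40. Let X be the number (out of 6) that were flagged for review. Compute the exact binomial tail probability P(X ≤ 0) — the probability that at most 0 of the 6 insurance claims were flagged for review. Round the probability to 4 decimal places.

P = 0.0467

X ~ Binomial(n=6, p=0.40).
P(X ≤ 0) = C(6,0)·0.40^0·0.60^6.
= 0.046656 = 0.0467.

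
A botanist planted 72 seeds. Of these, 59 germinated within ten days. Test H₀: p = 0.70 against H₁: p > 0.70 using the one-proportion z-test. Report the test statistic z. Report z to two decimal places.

The sample proportion is 59/72 = 0.81944.
SE₀ = √(0.70·0.30/72) = 0.054006.
z = (p̂ − p₀)/SE = (0.81944 − 0.70)/0.054006 = 2.21.

z = 2.21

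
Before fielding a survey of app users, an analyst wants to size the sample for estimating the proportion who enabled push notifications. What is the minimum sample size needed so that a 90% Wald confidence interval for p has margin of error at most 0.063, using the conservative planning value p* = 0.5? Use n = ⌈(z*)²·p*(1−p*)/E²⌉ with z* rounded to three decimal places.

z* = 1.645 at the 90% level.
p*(1−p*) = 0.2500.
(z*)²·p*(1−p*)/E² = 2.706025·0.2500/0.003969 = 170.448.
⌈170.448⌉ = 171.

n = 171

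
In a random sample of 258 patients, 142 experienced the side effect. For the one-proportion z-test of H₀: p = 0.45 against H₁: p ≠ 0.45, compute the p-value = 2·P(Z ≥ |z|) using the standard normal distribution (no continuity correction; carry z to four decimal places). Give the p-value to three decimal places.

p-value = 0.001

p̂ = 142/258 = 0.55039.
Under H₀, SE = √(p₀(1−p₀)/n) = √(0.45·0.55/258) = √0.000959302 = 0.030973.
Test statistic (full precision, shown to 4 dp): z = (142/258 − 0.45)/SE₀ ≈ 3.2412.
From the standard normal, 2·P(Z ≥ |z|) = 0.001.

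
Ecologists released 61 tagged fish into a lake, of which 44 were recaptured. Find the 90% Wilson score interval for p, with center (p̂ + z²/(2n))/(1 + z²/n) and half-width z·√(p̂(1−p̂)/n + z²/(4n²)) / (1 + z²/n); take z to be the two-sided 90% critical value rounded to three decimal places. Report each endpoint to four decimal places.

(0.6190, 0.8048)

p̂ = 44/61 = 0.72131; z = 1.645, so z² = 2.706025.
Denominator 1 + z²/n = 1 + 2.706025/61 = 1.044361.
Center = (0.72131 + 0.022181)/1.044361 = 0.71191.
Radicand: p̂(1−p̂)/n + z²/(4n²) = 0.003295430 + 0.000181808 = 0.003477238.
Half-width = z·√(radicand)/denom = 1.645·0.058968/1.044361 = 0.09288.
Interval: 0.71191 ± 0.09288 → (0.6190, 0.8048).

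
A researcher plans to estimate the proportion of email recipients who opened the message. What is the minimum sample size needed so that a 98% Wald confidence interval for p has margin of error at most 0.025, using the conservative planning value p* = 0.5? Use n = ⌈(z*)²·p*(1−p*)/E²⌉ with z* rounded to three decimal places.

n = 2165

For 98% confidence, z* = 2.326.
p*(1−p*) = 0.2500.
Required n before rounding: 5.410276 × 0.2500 / 0.025² = 2164.110.
Rounding up, n = 2165.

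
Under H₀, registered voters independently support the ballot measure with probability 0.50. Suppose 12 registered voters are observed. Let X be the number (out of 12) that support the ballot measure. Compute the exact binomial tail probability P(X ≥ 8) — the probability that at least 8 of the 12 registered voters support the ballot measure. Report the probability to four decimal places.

X is binomial with n = 12 and p = 0.50.
P(X ≥ 8) = Σ_{j=8}^{12} C(12,j)·0.50^j·0.50^{12−j}.
= 0.120850 + 0.053711 + 0.016113 + 0.002930 + 0.000244 = 0.1938.

P = 0.1938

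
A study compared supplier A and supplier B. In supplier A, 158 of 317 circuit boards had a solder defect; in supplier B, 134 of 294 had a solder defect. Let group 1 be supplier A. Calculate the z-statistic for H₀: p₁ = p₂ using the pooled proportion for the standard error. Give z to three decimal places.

z = 1.054

p̂₁ = 158/317 = 0.49842, p̂₂ = 134/294 = 0.45578.
Pooling: p̂ = 292/611 = 0.47791.
SE = √[p̂(1−p̂)(1/n₁+1/n₂)] = √[0.47791·0.52209·(1/317+1/294)] ≈ 0.040445.
z = 0.04264/0.040445 = 1.054.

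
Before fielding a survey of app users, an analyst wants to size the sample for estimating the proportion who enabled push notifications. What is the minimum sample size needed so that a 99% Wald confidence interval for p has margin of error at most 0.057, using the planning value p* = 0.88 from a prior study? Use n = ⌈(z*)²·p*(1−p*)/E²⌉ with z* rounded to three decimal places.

For 99% confidence, z* = 2.576.
p*(1−p*) = 0.88·0.12 = 0.1056.
(z*)²·p*(1−p*)/E² = 6.635776·0.1056/0.003249 = 215.678.
Rounding up, n = 216.

n = 216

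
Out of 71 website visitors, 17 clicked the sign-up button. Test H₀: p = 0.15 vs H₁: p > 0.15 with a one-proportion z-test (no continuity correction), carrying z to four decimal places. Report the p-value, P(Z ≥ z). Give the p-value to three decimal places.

p-value = 0.017

p̂ = 17/71 = 0.23944.
Null standard error: √(0.15·0.85/71) = √0.001795775 = 0.042377.
z = (p̂ − p₀)/SE = (17/71 − 0.15)/0.042377 ≈ 2.1105.
p-value = P(Z ≥ z) with z = 2.1105 → 0.017.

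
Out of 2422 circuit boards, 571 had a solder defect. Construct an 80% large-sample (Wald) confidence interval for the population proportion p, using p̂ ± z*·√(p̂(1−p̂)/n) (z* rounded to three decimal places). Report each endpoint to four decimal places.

The sample proportion is 571/2422 = 0.23576.
SE(p̂) = √(0.23576·0.76424/2422) = 0.008625.
z* = 1.282 at the 80% level.
Margin = 1.282·0.008625 = 0.01106.
CI: 0.23576 ± 0.01106 = (0.2247, 0.2468).

(0.2247, 0.2468)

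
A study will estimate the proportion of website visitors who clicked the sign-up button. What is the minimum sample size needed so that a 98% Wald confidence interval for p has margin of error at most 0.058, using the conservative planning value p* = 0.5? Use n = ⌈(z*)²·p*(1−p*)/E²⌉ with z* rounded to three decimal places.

n = 403

z* = 2.326 at the 98% level.
p*(1−p*) = 0.2500.
(z*)²·p*(1−p*)/E² = 5.410276·0.2500/0.003364 = 402.072.
⌈402.072⌉ = 403.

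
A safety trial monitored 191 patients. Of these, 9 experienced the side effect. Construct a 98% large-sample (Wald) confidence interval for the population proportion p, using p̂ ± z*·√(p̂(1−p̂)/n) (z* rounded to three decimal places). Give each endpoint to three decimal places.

(0.011, 0.083)

Sample proportion p̂ = 9/191 = 0.04712.
Standard error of p̂: √(0.044900/191) = √0.000235079 = 0.015332.
The 98% critical value is z* = 2.326.
Margin = 2.326·0.015332 = 0.03566.
So the interval runs from 0.011 to 0.083.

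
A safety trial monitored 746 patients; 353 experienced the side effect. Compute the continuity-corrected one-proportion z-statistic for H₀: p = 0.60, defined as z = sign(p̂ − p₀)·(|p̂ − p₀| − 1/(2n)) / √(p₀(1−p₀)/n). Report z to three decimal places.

z = -7.033

With x = 353 successes in n = 746, p̂ = 0.47319. p̂ − p₀ = -0.126810.
1/(2n) = 0.000670.
Corrected numerator: |-0.126810| − 0.000670 = 0.126140.
Under H₀, SE = √(p₀(1−p₀)/n) = √(0.60·0.40/746) = √0.000321716 = 0.017936.
z = −0.126140/0.017936 = -7.033.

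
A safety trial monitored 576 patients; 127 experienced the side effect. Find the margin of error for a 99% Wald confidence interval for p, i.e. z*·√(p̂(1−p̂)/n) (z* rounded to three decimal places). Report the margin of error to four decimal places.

Sample proportion p̂ = 127/576 = 0.22049.
SE(p̂) = √(0.22049·0.77951/576) = 0.017274.
z* = 2.576 at the 99% level.
So ME = 0.0445.

ME = 0.0445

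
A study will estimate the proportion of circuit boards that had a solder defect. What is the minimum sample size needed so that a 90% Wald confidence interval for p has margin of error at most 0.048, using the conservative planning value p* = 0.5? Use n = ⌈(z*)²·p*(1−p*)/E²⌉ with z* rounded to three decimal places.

z* = 1.645 at the 90% level.
p*(1−p*) = 0.50·0.50 = 0.2500.
Required n before rounding: 2.706025 × 0.2500 / 0.048² = 293.623.
Rounding up, n = 294.

n = 294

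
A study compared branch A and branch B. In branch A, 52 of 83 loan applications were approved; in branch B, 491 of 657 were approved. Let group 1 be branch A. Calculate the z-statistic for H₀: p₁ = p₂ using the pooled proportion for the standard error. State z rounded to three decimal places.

p̂₁ = 52/83 = 0.62651, p̂₂ = 491/657 = 0.74734.
Pooling: p̂ = 543/740 = 0.73378.
Pooled SE = √[0.1953451·0.01357026] ≈ 0.051487.
z = -0.12083/0.051487 = -2.347.

z = -2.347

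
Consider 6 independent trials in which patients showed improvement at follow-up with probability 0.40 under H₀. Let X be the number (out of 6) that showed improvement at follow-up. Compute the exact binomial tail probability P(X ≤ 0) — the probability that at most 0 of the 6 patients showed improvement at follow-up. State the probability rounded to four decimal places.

P = 0.0467

X ~ Binomial(n=6, p=0.40).
P(X ≤ 0) = C(6,0)·0.40^0·0.60^6.
= 0.046656 = 0.0467.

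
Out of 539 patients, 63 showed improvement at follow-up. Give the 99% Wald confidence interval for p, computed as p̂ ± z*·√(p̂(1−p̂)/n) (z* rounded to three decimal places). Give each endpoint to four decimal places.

With x = 63 successes in n = 539, p̂ = 0.11688.
Standard error of p̂: √(0.103221/539) = √0.000191505 = 0.013839.
The 99% critical value is z* = 2.576.
Margin = 2.576·0.013839 = 0.03565.
CI: 0.11688 ± 0.03565 = (0.0812, 0.1525).

(0.0812, 0.1525)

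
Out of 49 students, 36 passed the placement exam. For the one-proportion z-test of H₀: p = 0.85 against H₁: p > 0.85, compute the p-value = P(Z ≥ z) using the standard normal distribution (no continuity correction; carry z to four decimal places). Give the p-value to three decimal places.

Sample proportion p̂ = 36/49 = 0.73469.
Under H₀, SE = √(p₀(1−p₀)/n) = √(0.85·0.15/49) = √0.002602041 = 0.051010.
Test statistic (full precision, shown to 4 dp): z = (36/49 − 0.85)/SE₀ ≈ -2.2605.
From the standard normal, P(Z ≥ z) = 0.988.

p-value = 0.988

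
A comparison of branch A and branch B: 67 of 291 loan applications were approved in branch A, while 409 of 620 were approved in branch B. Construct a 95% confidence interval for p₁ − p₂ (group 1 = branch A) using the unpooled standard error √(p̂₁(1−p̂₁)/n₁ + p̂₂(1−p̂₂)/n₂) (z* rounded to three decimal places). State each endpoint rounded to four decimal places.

(-0.4905, -0.3684)

p̂₁ = 67/291 = 0.23024, p̂₂ = 409/620 = 0.65968; p̂₁ − p̂₂ = -0.42944.
SE = √(0.000609037 + 0.000362102) = √0.000971139 = 0.031163.
The 95% critical value is z* = 1.960. Margin = 1.960·0.031163 = 0.06108.
CI: -0.42944 ± 0.06108 = (-0.4905, -0.3684).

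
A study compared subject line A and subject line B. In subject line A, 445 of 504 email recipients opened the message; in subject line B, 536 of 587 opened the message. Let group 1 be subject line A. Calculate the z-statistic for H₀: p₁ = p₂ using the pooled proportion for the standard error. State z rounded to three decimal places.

z = -1.651

p̂₁ = 445/504 = 0.88294, p̂₂ = 536/587 = 0.91312.
Pooled p̂ = (445+536)/(504+587) = 981/1091 = 0.89918.
SE = √[p̂(1−p̂)(1/n₁+1/n₂)] = √[0.89918·0.10082·(1/504+1/587)] ≈ 0.018285.
z = (p̂₁ − p̂₂)/SE = (0.88294 − 0.91312)/0.018285 = -0.03018/0.018285 = -1.651.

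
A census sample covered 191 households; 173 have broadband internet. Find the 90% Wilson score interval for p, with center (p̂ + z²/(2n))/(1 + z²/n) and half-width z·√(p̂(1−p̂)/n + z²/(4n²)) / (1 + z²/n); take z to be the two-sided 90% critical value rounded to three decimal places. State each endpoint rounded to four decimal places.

p̂ = 173/191 = 0.90576; z = 1.645, so z² = 2.706025.
1 + z²/n = 1.014168.
Adjusted center: (0.90576 + z²/(2n))/1.014168 = 0.90009.
Radicand: p̂(1−p̂)/n + z²/(4n²) = 0.000446908 + 0.000018544 = 0.000465452.
Half-width = z·√(radicand)/denom = 1.645·0.021574/1.014168 = 0.03499.
Interval: 0.90009 ± 0.03499 → (0.8651, 0.9351).

(0.8651, 0.9351)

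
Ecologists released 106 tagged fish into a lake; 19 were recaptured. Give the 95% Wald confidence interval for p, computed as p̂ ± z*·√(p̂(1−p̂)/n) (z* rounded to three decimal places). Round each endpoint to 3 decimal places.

(0.106, 0.252)

Sample proportion p̂ = 19/106 = 0.17925.
SE(p̂) = √(0.17925·0.82075/106) = 0.037254.
For 95% confidence, z* = 1.960.
Margin = 1.960·0.037254 = 0.07302.
So the interval runs from 0.106 to 0.252.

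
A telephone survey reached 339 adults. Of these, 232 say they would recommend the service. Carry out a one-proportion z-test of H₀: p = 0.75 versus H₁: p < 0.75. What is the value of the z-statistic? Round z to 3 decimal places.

With x = 232 successes in n = 339, p̂ = 0.68437.
Null standard error: √(0.75·0.25/339) = √0.000553097 = 0.023518.
z = (p̂ − p₀)/SE = (0.68437 − 0.75)/0.023518 = -2.791.

z = -2.791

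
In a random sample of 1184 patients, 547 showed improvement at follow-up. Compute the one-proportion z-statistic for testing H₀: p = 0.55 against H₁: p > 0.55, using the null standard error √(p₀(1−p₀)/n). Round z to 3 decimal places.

z = -6.087

Sample proportion p̂ = 547/1184 = 0.46199.
Under H₀, SE = √(p₀(1−p₀)/n) = √(0.55·0.45/1184) = √0.000209037 = 0.014458.
z = (p̂ − p₀)/SE = (0.46199 − 0.55)/0.014458 = -6.087.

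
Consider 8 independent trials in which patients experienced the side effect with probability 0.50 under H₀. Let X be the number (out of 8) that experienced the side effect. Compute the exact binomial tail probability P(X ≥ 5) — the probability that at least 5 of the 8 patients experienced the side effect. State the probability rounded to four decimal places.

X ~ Binomial(n=8, p=0.50).
P(X ≥ 5) = C(8,5)·0.50^5·0.50^3 + C(8,6)·0.50^6·0.50^2 + C(8,7)·0.50^7·0.50^1 + C(8,8)·0.50^8·0.50^0.
= 0.218750 + 0.109375 + 0.031250 + 0.003906 = 0.3633.

P = 0.3633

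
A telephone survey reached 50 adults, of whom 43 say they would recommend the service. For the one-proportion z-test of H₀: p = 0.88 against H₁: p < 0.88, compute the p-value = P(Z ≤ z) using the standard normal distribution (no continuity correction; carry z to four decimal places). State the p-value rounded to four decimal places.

p-value = 0.3317

With x = 43 successes in n = 50, p̂ = 0.86000.
SE₀ = √(0.88·0.12/50) = 0.045957.
z = (p̂ − p₀)/SE = (43/50 − 0.88)/0.045957 ≈ -0.4352.
From the standard normal, P(Z ≤ z) = 0.3317.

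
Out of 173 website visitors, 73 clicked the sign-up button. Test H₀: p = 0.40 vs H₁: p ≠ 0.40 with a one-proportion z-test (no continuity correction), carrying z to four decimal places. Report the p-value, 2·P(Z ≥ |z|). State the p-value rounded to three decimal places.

p-value = 0.555

The sample proportion is 73/173 = 0.42197.
SE₀ = √(0.40·0.60/173) = 0.037246.
z = (p̂ − p₀)/SE = (73/173 − 0.40)/0.037246 ≈ 0.5897.
From the standard normal, 2·P(Z ≥ |z|) = 0.555.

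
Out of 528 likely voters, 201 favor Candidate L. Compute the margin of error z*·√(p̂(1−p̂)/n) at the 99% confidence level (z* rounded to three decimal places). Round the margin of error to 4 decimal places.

ME = 0.0544

The sample proportion is 201/528 = 0.38068.
SE(p̂) = √(0.38068·0.61932/528) = 0.021131.
The 99% critical value is z* = 2.576.
Margin of error = z*·SE = 2.576 × 0.021131 = 0.0544.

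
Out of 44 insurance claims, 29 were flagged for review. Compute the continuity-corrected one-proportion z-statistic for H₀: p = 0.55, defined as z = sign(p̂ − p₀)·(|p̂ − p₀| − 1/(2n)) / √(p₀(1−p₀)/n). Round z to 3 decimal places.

The sample proportion is 29/44 = 0.65909. p̂ − p₀ = 0.109091.
Continuity correction 1/(2n) = 1/88 = 0.011364.
Corrected numerator: |0.109091| − 0.011364 = 0.097727.
Under H₀, SE = √(p₀(1−p₀)/n) = √(0.55·0.45/44) = √0.005625000 = 0.075000.
z = +0.097727/0.075000 = 1.303.

z = 1.303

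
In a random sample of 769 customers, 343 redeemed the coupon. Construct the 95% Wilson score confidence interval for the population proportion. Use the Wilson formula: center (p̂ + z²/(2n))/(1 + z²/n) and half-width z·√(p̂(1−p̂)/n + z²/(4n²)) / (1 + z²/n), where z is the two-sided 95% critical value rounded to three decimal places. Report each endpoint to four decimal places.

p̂ = 343/769 = 0.44603; z = 1.960, so z² = 3.841600.
1 + z²/n = 1.004996.
Adjusted center: (0.44603 + z²/(2n))/1.004996 = 0.44630.
Radicand: p̂(1−p̂)/n + z²/(4n²) = 0.000321310 + 0.000001624 = 0.000322934.
Half-width = z·√(radicand)/denom = 1.960·0.017970/1.004996 = 0.03505.
Interval: 0.44630 ± 0.03505 → (0.4113, 0.4813).

(0.4113, 0.4813)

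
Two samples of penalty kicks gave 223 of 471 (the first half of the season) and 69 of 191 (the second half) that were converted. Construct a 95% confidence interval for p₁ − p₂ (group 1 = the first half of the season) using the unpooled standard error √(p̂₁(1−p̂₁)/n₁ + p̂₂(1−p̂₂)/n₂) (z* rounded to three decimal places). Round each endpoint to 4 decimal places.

(0.0305, 0.1939)

p̂₁ = 223/471 = 0.47346, p̂₂ = 69/191 = 0.36126; p̂₁ − p̂₂ = 0.11220.
Unpooled SE = √(p̂₁(1−p̂₁)/n₁ + p̂₂(1−p̂₂)/n₂) = √(0.000529290 + 0.001208117) = 0.041682.
z* = 1.960 at the 95% level. Margin of error = 0.08170.
Interval: 0.11220 ± 0.08170 → (0.0305, 0.1939).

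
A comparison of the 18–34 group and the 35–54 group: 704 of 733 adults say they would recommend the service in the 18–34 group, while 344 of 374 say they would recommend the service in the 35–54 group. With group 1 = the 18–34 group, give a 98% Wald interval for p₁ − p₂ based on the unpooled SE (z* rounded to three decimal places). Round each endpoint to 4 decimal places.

(0.0039, 0.0774)

p̂₁ = 704/733 = 0.96044, p̂₂ = 344/374 = 0.91979; p̂₁ − p̂₂ = 0.04065.
SE = √(0.000051839 + 0.000197272) = √0.000249111 = 0.015783.
z* = 2.326 at the 98% level. Margin of error = 0.03671.
CI: 0.04065 ± 0.03671 = (0.0039, 0.0774).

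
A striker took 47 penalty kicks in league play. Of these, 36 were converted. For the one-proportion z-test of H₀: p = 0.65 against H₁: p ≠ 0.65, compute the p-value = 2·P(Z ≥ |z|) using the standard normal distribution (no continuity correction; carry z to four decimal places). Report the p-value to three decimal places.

p-value = 0.096

Sample proportion p̂ = 36/47 = 0.76596.
SE₀ = √(0.65·0.35/47) = 0.069573.
z = (p̂ − p₀)/SE = (36/47 − 0.65)/0.069573 ≈ 1.6667.
p-value = 2·P(Z ≥ |z|) with z = 1.6667 → 0.096.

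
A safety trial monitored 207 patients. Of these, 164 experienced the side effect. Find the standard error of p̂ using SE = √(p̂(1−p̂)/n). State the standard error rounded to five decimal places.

SE = 0.02820

p̂ = 164/207 = 0.79227.
p̂(1−p̂) = 0.164578.
SE = √(0.164578/207) = 0.02820.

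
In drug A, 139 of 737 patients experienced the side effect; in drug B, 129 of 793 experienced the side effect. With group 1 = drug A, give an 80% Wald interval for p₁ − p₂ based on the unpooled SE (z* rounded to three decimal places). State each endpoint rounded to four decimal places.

p̂₁ = 139/737 = 0.18860, p̂₂ = 129/793 = 0.16267; p̂₁ − p̂₂ = 0.02593.
Unpooled SE = √(p̂₁(1−p̂₁)/n₁ + p̂₂(1−p̂₂)/n₂) = √(0.000207641 + 0.000171766) = 0.019478.
z* = 1.282 at the 80% level. Margin = 1.282·0.019478 = 0.02497.
So the interval runs from 0.0010 to 0.0509.

(0.0010, 0.0509)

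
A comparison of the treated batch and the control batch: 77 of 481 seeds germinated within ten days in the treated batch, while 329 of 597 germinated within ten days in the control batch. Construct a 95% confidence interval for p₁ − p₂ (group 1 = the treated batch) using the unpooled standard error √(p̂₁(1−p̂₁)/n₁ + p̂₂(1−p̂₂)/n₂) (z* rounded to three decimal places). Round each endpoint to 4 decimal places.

p̂₁ = 77/481 = 0.16008, p̂₂ = 329/597 = 0.55109; p̂₁ − p̂₂ = -0.39101.
SE = √(0.000279535 + 0.000414389) = √0.000693924 = 0.026342.
z* = 1.960 at the 95% level. Margin = 1.960·0.026342 = 0.05163.
CI: -0.39101 ± 0.05163 = (-0.4426, -0.3394).

(-0.4426, -0.3394)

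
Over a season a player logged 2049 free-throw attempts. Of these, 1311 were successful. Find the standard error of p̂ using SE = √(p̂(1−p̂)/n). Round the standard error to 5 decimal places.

SE = 0.01061

Sample proportion p̂ = 1311/2049 = 0.63982.
p̂(1−p̂) = 0.230450.
Dividing by n and taking the root: √0.000112469 = 0.01061.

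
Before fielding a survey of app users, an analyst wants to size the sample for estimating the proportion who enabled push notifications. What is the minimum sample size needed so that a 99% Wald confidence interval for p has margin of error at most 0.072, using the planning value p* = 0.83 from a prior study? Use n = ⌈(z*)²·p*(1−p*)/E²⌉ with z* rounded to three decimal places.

n = 181

The 99% critical value is z* = 2.576.
p*(1−p*) = 0.1411.
Required n before rounding: 6.635776 × 0.1411 / 0.072² = 180.615.
Rounding up, n = 181.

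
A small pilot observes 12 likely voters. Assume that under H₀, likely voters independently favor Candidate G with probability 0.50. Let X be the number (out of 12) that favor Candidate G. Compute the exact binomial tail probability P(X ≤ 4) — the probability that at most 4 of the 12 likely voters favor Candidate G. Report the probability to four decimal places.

P = 0.1938

X is binomial with n = 12 and p = 0.50.
P(X ≤ 4) = Σ_{j=0}^{4} C(12,j)·0.50^j·0.50^{12−j}.
= 0.000244 + 0.002930 + 0.016113 + 0.053711 + 0.120850 = 0.1938.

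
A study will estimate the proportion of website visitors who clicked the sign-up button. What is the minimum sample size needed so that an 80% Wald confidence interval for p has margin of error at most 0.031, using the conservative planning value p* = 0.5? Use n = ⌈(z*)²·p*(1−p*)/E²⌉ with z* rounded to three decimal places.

n = 428

z* = 1.282 at the 80% level.
p*(1−p*) = 0.50·0.50 = 0.2500.
Required n before rounding: 1.643524 × 0.2500 / 0.031² = 427.556.
⌈427.556⌉ = 428.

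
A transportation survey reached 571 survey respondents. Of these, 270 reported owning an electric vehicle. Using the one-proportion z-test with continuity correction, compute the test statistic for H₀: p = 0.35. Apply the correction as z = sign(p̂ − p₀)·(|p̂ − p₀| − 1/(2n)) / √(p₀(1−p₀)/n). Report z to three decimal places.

The sample proportion is 270/571 = 0.47285. p̂ − p₀ = 0.122855.
Continuity correction 1/(2n) = 1/1142 = 0.000876.
Corrected numerator: |0.122855| − 0.000876 = 0.121979.
Null standard error: √(0.35·0.65/571) = √0.000398424 = 0.019961.
z = (+)0.121979/0.019961 = 6.111.

z = 6.111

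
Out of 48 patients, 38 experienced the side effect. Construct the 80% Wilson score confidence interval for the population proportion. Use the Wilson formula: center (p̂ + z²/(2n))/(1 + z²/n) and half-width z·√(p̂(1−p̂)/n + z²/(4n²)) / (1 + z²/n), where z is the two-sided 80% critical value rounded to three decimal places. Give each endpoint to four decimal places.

Here p̂ = 38/48 = 0.79167 and z = 1.282 (z² = 1.643524).
Denominator 1 + z²/n = 1 + 1.643524/48 = 1.034240.
Center = (0.79167 + 0.017120)/1.034240 = 0.78201.
Radicand: p̂(1−p̂)/n + z²/(4n²) = 0.003436053 + 0.000178334 = 0.003614387.
Half-width = 1.282·√0.003614387/1.034240 = 0.07452.
Interval: 0.78201 ± 0.07452 → (0.7075, 0.8565).

(0.7075, 0.8565)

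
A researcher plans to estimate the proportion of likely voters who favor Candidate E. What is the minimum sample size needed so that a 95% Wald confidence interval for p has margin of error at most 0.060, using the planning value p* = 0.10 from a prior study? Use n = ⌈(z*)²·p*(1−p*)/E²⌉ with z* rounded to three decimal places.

z* = 1.960 at the 95% level.
p*(1−p*) = 0.10·0.90 = 0.0900.
Required n before rounding: 3.841600 × 0.0900 / 0.060² = 96.040.
Rounding up, n = 97.

n = 97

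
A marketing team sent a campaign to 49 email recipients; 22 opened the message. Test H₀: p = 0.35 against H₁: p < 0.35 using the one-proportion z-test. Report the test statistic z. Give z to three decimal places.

The sample proportion is 22/49 = 0.44898.
Null standard error: √(0.35·0.65/49) = √0.004642857 = 0.068139.
z = (0.44898 − 0.35)/0.068139 = 0.09898/0.068139 = 1.453.

z = 1.453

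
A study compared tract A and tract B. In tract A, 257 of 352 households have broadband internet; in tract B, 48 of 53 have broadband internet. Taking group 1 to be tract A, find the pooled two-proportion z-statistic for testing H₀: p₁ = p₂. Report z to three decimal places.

p̂₁ = 257/352 = 0.73011, p̂₂ = 48/53 = 0.90566.
Pooled p̂ = (257+48)/(352+53) = 305/405 = 0.75309.
SE = √[p̂(1−p̂)(1/n₁+1/n₂)] = √[0.75309·0.24691·(1/352+1/53)] ≈ 0.063535.
z = -0.17555/0.063535 = -2.763.

z = -2.763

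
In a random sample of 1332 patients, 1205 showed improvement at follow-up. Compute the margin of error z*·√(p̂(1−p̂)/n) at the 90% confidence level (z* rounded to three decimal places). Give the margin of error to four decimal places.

The sample proportion is 1205/1332 = 0.90465.
SE = √(p̂(1−p̂)/n) = √(0.086255/1332) = 0.008047.
z* = 1.645 at the 90% level.
Margin of error = z*·SE = 1.645 × 0.008047 = 0.0132.

ME = 0.0132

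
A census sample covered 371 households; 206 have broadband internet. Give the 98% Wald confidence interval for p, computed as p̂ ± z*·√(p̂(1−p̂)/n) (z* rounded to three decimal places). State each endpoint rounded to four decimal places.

(0.4952, 0.6153)

p̂ = 206/371 = 0.55526.
Standard error of p̂: √(0.246947/371) = √0.000665625 = 0.025800.
For 98% confidence, z* = 2.326.
Margin = 2.326·0.025800 = 0.06001.
CI: 0.55526 ± 0.06001 = (0.4952, 0.6153).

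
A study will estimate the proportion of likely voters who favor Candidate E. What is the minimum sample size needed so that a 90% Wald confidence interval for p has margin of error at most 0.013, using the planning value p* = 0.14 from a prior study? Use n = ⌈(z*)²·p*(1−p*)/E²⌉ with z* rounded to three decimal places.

n = 1928

The 90% critical value is z* = 1.645.
p*(1−p*) = 0.14·0.86 = 0.1204.
Required n before rounding: 2.706025 × 0.1204 / 0.013² = 1927.843.
Rounding up, n = 1928.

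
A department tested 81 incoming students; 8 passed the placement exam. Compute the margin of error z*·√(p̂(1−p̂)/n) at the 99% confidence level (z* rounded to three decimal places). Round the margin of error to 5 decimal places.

Sample proportion p̂ = 8/81 = 0.09877.
SE(p̂) = √(0.09877·0.90123/81) = 0.033150.
z* = 2.576 at the 99% level.
So ME = 0.08539.

ME = 0.08539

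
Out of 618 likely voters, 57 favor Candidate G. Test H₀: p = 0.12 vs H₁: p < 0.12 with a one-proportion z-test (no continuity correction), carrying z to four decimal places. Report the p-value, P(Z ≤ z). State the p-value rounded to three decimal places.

Sample proportion p̂ = 57/618 = 0.09223.
Under H₀, SE = √(p₀(1−p₀)/n) = √(0.12·0.88/618) = √0.000170874 = 0.013072.
z = (p̂ − p₀)/SE = (57/618 − 0.12)/0.013072 ≈ -2.1242.
p-value = P(Z ≤ z) with z = -2.1242 → 0.017.

p-value = 0.017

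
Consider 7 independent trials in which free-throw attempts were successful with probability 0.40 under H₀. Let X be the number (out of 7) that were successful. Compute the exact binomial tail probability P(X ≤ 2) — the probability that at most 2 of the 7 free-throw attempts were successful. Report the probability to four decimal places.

X ~ Binomial(n=7, p=0.40).
P(X ≤ 2) = C(7,0)·0.40^0·0.60^7 + C(7,1)·0.40^1·0.60^6 + C(7,2)·0.40^2·0.60^5.
= 0.027994 + 0.130637 + 0.261274 = 0.4199.

P = 0.4199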